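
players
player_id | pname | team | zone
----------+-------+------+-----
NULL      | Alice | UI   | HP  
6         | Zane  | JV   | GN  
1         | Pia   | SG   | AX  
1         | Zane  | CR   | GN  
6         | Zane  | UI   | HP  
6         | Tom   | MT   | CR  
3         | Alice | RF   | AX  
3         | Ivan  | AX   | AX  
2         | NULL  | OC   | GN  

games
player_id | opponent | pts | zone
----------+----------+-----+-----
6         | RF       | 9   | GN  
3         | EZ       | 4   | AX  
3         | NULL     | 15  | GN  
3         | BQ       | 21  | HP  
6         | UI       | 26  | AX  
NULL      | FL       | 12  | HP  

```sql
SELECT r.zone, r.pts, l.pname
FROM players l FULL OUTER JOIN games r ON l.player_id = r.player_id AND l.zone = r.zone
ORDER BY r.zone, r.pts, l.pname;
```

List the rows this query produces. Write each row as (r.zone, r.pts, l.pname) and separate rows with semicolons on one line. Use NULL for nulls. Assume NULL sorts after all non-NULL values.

(AX, 4, Alice); (AX, 4, Ivan); (AX, 26, NULL); (GN, 9, Zane); (GN, 15, NULL); (HP, 12, NULL); (HP, 21, NULL); (NULL, NULL, Alice); (NULL, NULL, Pia); (NULL, NULL, Tom); (NULL, NULL, Zane); (NULL, NULL, Zane); (NULL, NULL, NULL)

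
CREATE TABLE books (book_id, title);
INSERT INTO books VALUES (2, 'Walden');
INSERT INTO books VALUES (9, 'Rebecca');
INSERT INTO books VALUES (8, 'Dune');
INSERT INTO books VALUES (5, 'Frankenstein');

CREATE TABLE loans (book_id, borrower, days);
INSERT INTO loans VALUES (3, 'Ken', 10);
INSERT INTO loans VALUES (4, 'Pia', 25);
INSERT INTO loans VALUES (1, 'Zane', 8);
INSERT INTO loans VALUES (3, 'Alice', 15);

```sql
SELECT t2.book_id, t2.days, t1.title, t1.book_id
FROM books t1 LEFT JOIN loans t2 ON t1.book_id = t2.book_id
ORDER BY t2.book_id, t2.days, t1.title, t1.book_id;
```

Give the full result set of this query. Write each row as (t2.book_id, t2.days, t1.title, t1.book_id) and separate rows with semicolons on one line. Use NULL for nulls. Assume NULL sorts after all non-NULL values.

LEFT JOIN keeps every row from `books`; unmatched rows get NULL for `loans`'s columns.
Matching on t1.book_id = t2.book_id.
- t1[0] book_id=2 → no match; kept with NULLs on the t2 side.
- t1[1] book_id=9 → no match; kept with NULLs on the t2 side.
- t1[2] book_id=8 → no match; kept with NULLs on the t2 side.
- t1[3] book_id=5 → no match; kept with NULLs on the t2 side.
After projecting and ordering:
t2.book_id | t2.days | t1.title | t1.book_id
NULL | NULL | Dune | 8
NULL | NULL | Frankenstein | 5
NULL | NULL | Rebecca | 9
NULL | NULL | Walden | 2

(NULL, NULL, Dune, 8); (NULL, NULL, Frankenstein, 5); (NULL, NULL, Rebecca, 9); (NULL, NULL, Walden, 2)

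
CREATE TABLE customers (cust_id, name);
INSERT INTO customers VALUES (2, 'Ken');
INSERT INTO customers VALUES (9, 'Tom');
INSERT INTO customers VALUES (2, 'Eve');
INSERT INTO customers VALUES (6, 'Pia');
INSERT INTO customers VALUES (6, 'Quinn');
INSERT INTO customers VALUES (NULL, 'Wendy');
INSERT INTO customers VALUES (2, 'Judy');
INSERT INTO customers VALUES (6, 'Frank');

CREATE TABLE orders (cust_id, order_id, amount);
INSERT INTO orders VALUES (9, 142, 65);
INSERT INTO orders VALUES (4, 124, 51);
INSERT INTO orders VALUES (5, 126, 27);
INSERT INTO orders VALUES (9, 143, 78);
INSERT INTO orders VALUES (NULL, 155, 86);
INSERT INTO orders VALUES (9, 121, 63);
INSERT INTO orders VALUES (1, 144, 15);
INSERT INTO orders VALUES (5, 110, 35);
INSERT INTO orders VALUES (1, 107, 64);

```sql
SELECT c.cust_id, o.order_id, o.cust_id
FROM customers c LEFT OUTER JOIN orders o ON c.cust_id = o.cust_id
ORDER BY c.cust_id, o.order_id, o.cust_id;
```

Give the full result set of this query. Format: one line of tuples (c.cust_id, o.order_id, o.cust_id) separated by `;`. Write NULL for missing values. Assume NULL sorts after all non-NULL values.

(2, NULL, NULL); (2, NULL, NULL); (2, NULL, NULL); (6, NULL, NULL); (6, NULL, NULL); (6, NULL, NULL); (9, 121, 9); (9, 142, 9); (9, 143, 9); (NULL, NULL, NULL)

LEFT JOIN keeps every row from `customers`; unmatched rows get NULL for `orders`'s columns.
Matching on c.cust_id = o.cust_id. A NULL in a compared column never satisfies the condition.
- c row (cust_id=2): no match → kept, o columns NULL.
- c row (cust_id=9): matches 3 o row(s) → 3 output row(s).
- c row (cust_id=2): no match → kept, o columns NULL.
- c row (cust_id=6): no match → kept, o columns NULL.
- c row (cust_id=6): no match → kept, o columns NULL.
- c row (cust_id=NULL): no match → kept, o columns NULL.
- c row (cust_id=2): no match → kept, o columns NULL.
- c row (cust_id=6): no match → kept, o columns NULL.
After projecting and ordering:
c.cust_id | o.order_id | o.cust_id
2 | NULL | NULL
2 | NULL | NULL
2 | NULL | NULL
6 | NULL | NULL
6 | NULL | NULL
6 | NULL | NULL
9 | 121 | 9
9 | 142 | 9
9 | 143 | 9
NULL | NULL | NULL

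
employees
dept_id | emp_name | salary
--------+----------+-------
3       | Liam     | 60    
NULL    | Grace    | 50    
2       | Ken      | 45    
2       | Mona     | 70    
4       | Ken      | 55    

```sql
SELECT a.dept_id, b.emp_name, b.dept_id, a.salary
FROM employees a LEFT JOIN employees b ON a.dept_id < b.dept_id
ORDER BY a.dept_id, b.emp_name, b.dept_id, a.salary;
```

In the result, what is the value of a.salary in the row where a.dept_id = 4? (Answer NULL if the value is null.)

LEFT JOIN keeps every row from `employees a`; unmatched rows get NULL for `employees b`'s columns.
Matching on a.dept_id < b.dept_id. A NULL in a compared column never satisfies the condition.
- a row (dept_id=3): matches 1 b row(s) → 1 output row(s).
- a row (dept_id=NULL): no match → kept, b columns NULL.
- a row (dept_id=2): matches 2 b row(s) → 2 output row(s).
- a row (dept_id=2): matches 2 b row(s) → 2 output row(s).
- a row (dept_id=4): no match → kept, b columns NULL.

55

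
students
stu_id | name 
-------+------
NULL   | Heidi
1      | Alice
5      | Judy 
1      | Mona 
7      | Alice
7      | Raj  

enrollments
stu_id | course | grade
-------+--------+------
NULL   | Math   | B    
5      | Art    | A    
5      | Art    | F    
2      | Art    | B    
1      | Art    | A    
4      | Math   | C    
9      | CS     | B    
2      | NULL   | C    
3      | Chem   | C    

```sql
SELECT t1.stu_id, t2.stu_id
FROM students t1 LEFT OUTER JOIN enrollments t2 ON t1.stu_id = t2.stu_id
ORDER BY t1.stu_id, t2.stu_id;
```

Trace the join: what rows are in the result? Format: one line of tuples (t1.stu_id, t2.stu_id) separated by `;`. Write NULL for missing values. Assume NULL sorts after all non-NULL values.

(1, 1); (1, 1); (5, 5); (5, 5); (7, NULL); (7, NULL); (NULL, NULL)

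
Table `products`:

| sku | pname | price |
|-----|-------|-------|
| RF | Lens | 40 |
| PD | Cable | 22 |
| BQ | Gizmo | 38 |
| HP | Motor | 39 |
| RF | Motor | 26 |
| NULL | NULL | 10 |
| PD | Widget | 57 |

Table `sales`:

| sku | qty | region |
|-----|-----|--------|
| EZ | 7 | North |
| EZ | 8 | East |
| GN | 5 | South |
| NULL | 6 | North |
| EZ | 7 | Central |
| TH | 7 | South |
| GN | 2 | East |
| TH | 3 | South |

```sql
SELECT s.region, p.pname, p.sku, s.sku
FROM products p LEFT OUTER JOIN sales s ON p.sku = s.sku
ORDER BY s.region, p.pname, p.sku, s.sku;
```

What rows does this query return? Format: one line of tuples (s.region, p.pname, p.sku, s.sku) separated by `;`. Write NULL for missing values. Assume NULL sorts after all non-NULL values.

(NULL, Cable, PD, NULL); (NULL, Gizmo, BQ, NULL); (NULL, Lens, RF, NULL); (NULL, Motor, HP, NULL); (NULL, Motor, RF, NULL); (NULL, Widget, PD, NULL); (NULL, NULL, NULL, NULL)

LEFT JOIN keeps every row from `products`; unmatched rows get NULL for `sales`'s columns.
Matching on p.sku = s.sku. A NULL in a compared column never satisfies the condition.
Matched pairs: 0; unmatched p rows kept: 7.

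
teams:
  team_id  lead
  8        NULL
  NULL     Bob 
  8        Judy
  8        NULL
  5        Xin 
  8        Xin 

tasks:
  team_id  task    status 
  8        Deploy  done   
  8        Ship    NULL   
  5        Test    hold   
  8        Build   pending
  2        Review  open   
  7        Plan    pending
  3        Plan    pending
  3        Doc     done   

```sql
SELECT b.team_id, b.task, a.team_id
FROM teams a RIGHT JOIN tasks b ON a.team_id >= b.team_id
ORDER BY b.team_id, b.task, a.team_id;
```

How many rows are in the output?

RIGHT JOIN keeps every row from `tasks`; unmatched rows get NULL for `teams`'s columns.
Matching on a.team_id >= b.team_id. A NULL in a compared column never satisfies the condition.
Matched pairs: 36; unmatched b rows kept: 0.
Total: 36 rows.

36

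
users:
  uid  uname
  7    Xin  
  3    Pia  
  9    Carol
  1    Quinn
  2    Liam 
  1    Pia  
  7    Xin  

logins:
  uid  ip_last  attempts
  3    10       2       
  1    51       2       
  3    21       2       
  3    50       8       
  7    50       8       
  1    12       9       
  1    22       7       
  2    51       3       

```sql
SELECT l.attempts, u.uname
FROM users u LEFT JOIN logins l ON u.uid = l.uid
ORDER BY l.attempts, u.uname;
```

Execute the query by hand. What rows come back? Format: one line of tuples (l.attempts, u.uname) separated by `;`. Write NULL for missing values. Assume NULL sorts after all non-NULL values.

(2, Pia); (2, Pia); (2, Pia); (2, Quinn); (3, Liam); (7, Pia); (7, Quinn); (8, Pia); (8, Xin); (8, Xin); (9, Pia); (9, Quinn); (NULL, Carol)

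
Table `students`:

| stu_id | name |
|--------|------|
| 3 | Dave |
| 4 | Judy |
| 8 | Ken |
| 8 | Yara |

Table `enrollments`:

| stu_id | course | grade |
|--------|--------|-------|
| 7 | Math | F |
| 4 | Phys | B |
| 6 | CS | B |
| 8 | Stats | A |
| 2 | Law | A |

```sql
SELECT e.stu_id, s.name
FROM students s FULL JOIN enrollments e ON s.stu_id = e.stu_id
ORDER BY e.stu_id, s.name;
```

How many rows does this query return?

FULL OUTER JOIN keeps every row from both sides; unmatched rows get NULL for the other side's columns.
Matching on s.stu_id = e.stu_id.
- s (stu_id=3) has no partner → padded with NULL.
- s (stu_id=4) pairs with 1 row(s) of e.
- s (stu_id=8) pairs with 1 row(s) of e.
- s (stu_id=8) pairs with 1 row(s) of e.
- 3 e row(s) had no s match → kept, s columns NULL.
Total: 3 matched + 4 padded = 7 rows.

7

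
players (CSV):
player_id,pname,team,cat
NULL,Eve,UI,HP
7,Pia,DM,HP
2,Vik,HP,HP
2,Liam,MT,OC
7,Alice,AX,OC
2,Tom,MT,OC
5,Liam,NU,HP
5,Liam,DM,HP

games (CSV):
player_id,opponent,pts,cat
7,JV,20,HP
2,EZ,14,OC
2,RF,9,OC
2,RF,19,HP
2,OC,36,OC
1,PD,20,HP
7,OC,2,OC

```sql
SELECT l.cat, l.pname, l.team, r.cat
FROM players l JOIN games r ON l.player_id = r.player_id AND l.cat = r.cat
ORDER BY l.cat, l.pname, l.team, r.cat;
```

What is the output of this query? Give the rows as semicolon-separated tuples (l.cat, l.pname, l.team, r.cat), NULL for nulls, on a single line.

INNER JOIN keeps only pairs where the ON condition holds.
Matching on l.player_id = r.player_id AND l.cat = r.cat. A NULL in a compared column never satisfies the condition.
- l (player_id=NULL, cat=HP) has no partner → excluded.
- l (player_id=7, cat=HP) pairs with 1 row(s) of r.
- l (player_id=2, cat=HP) pairs with 1 row(s) of r.
- l (player_id=2, cat=OC) pairs with 3 row(s) of r.
- l (player_id=7, cat=OC) pairs with 1 row(s) of r.
- l (player_id=2, cat=OC) pairs with 3 row(s) of r.
- l (player_id=5, cat=HP) has no partner → excluded.
- l (player_id=5, cat=HP) has no partner → excluded.
After projecting and ordering:
l.cat | l.pname | l.team | r.cat
HP | Pia | DM | HP
HP | Vik | HP | HP
OC | Alice | AX | OC
OC | Liam | MT | OC
OC | Liam | MT | OC
OC | Liam | MT | OC
OC | Tom | MT | OC
OC | Tom | MT | OC
OC | Tom | MT | OC

(HP, Pia, DM, HP); (HP, Vik, HP, HP); (OC, Alice, AX, OC); (OC, Liam, MT, OC); (OC, Liam, MT, OC); (OC, Liam, MT, OC); (OC, Tom, MT, OC); (OC, Tom, MT, OC); (OC, Tom, MT, OC)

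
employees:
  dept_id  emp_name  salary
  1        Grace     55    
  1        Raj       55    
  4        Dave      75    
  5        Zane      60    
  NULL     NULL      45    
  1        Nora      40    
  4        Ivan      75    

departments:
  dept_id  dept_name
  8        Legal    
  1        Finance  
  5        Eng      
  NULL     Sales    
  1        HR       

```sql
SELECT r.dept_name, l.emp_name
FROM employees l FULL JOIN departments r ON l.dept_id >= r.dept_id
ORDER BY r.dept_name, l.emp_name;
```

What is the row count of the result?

FULL OUTER JOIN keeps every row from both sides; unmatched rows get NULL for the other side's columns.
Matching on l.dept_id >= r.dept_id. A NULL in a compared column never satisfies the condition.
- l[0] dept_id=1 → 2 match(es) in r → 2 row(s).
- l[1] dept_id=1 → 2 match(es) in r → 2 row(s).
- l[2] dept_id=4 → 2 match(es) in r → 2 row(s).
- l[3] dept_id=5 → 3 match(es) in r → 3 row(s).
- l[4] dept_id=NULL → no match; kept with NULLs on the r side.
- l[5] dept_id=1 → 2 match(es) in r → 2 row(s).
- l[6] dept_id=4 → 2 match(es) in r → 2 row(s).
- 2 row(s) from r found no l partner → padded with NULL.
Total: 13 matched + 3 padded = 16 rows.

16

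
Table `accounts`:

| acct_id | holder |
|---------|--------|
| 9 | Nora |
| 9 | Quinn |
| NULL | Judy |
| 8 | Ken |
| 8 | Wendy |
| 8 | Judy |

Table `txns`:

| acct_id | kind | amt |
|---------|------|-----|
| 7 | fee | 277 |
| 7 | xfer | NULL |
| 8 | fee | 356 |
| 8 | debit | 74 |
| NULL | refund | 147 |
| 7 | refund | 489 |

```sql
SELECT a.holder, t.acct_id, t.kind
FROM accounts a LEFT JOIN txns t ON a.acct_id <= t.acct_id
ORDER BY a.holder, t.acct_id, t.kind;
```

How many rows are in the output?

9

LEFT JOIN keeps every row from `accounts`; unmatched rows get NULL for `txns`'s columns.
Matching on a.acct_id <= t.acct_id. A NULL in a compared column never satisfies the condition.
- acct_id=9: no t row matches, row kept with t columns NULL.
- acct_id=9: no t row matches, row kept with t columns NULL.
- acct_id=NULL: no t row matches, row kept with t columns NULL.
- acct_id=8: 2 matching t row(s), so 2 row(s) emitted.
- acct_id=8: 2 matching t row(s), so 2 row(s) emitted.
- acct_id=8: 2 matching t row(s), so 2 row(s) emitted.
Total: 6 matched + 3 padded = 9 rows.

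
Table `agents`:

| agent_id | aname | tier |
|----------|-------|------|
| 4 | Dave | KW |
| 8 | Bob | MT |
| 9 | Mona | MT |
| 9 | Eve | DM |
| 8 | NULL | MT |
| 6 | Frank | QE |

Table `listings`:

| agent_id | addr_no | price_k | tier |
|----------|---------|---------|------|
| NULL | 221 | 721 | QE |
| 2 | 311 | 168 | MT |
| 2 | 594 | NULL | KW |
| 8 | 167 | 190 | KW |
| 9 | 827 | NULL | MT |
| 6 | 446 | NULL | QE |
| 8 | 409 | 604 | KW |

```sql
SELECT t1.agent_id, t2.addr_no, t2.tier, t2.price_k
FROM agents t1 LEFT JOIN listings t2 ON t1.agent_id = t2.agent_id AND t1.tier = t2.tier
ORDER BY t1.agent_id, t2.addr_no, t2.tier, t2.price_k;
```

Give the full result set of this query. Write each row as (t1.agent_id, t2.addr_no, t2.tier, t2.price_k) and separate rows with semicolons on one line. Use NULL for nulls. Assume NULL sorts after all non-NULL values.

LEFT JOIN keeps every row from `agents`; unmatched rows get NULL for `listings`'s columns.
Matching on t1.agent_id = t2.agent_id AND t1.tier = t2.tier. A NULL in a compared column never satisfies the condition.
Matched pairs: 2; unmatched t1 rows kept: 4.

(4, NULL, NULL, NULL); (6, 446, QE, NULL); (8, NULL, NULL, NULL); (8, NULL, NULL, NULL); (9, 827, MT, NULL); (9, NULL, NULL, NULL)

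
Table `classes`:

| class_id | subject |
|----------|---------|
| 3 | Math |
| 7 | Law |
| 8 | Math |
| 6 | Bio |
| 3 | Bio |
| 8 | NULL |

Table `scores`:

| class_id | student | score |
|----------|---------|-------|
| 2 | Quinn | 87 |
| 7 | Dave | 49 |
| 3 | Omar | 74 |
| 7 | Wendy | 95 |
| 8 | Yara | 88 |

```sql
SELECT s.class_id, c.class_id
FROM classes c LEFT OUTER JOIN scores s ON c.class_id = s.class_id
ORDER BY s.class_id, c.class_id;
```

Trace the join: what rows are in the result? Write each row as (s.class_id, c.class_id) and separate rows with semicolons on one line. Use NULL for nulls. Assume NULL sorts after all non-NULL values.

(3, 3); (3, 3); (7, 7); (7, 7); (8, 8); (8, 8); (NULL, 6)

LEFT JOIN keeps every row from `classes`; unmatched rows get NULL for `scores`'s columns.
Matching on c.class_id = s.class_id.
- c[0] class_id=3 → 1 match(es) in s → 1 row(s).
- c[1] class_id=7 → 2 match(es) in s → 2 row(s).
- c[2] class_id=8 → 1 match(es) in s → 1 row(s).
- c[3] class_id=6 → no match; kept with NULLs on the s side.
- c[4] class_id=3 → 1 match(es) in s → 1 row(s).
- c[5] class_id=8 → 1 match(es) in s → 1 row(s).
After projecting and ordering:
s.class_id | c.class_id
3 | 3
3 | 3
7 | 7
7 | 7
8 | 8
8 | 8
NULL | 6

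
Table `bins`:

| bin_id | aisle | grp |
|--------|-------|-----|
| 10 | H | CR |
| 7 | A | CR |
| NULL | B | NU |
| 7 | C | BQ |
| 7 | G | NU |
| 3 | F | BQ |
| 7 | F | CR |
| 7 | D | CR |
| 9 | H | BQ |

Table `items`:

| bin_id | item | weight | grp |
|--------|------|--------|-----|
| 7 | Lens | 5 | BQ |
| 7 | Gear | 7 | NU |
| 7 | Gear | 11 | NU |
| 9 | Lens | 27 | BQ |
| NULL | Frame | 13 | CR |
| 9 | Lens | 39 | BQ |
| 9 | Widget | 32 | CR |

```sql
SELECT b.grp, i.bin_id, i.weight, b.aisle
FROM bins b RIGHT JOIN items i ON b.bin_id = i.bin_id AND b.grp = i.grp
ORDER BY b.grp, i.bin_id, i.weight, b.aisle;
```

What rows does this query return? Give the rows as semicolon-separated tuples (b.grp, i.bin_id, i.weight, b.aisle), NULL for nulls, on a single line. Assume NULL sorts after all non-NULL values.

(BQ, 7, 5, C); (BQ, 9, 27, H); (BQ, 9, 39, H); (NU, 7, 7, G); (NU, 7, 11, G); (NULL, 9, 32, NULL); (NULL, NULL, 13, NULL)

RIGHT JOIN keeps every row from `items`; unmatched rows get NULL for `bins`'s columns.
Matching on b.bin_id = i.bin_id AND b.grp = i.grp. A NULL in a compared column never satisfies the condition.
- bin_id=10, grp=CR: no matching i row.
- bin_id=7, grp=CR: no matching i row.
- bin_id=NULL, grp=NU: no matching i row.
- bin_id=7, grp=BQ: 1 matching i row(s), so 1 row(s) emitted.
- bin_id=7, grp=NU: 2 matching i row(s), so 2 row(s) emitted.
- bin_id=3, grp=BQ: no matching i row.
- bin_id=7, grp=CR: no matching i row.
- bin_id=7, grp=CR: no matching i row.
- bin_id=9, grp=BQ: 2 matching i row(s), so 2 row(s) emitted.
- 2 i row(s) had no b match → kept, b columns NULL.
After projecting and ordering:
b.grp | i.bin_id | i.weight | b.aisle
BQ | 7 | 5 | C
BQ | 9 | 27 | H
BQ | 9 | 39 | H
NU | 7 | 7 | G
NU | 7 | 11 | G
NULL | 9 | 32 | NULL
NULL | NULL | 13 | NULL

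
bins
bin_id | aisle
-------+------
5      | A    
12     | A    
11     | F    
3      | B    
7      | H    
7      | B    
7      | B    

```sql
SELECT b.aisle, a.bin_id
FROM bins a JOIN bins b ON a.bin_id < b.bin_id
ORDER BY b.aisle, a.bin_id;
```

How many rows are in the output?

18

INNER JOIN keeps only pairs where the ON condition holds.
Matching on a.bin_id < b.bin_id.
Matched pairs: 18.
Total: 18 rows.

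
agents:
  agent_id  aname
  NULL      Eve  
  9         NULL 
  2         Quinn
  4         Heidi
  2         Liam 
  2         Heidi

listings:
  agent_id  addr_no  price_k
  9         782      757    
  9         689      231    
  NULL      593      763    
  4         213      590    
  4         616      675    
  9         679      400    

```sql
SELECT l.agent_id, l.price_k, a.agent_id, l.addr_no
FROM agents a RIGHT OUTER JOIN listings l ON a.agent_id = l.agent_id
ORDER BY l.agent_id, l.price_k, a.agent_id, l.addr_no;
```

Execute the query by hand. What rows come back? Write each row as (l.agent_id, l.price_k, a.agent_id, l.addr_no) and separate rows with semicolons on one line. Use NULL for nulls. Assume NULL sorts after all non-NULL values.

(4, 590, 4, 213); (4, 675, 4, 616); (9, 231, 9, 689); (9, 400, 9, 679); (9, 757, 9, 782); (NULL, 763, NULL, 593)

RIGHT JOIN keeps every row from `listings`; unmatched rows get NULL for `agents`'s columns.
Matching on a.agent_id = l.agent_id. A NULL in a compared column never satisfies the condition.
Matched pairs: 5; unmatched l rows kept: 1.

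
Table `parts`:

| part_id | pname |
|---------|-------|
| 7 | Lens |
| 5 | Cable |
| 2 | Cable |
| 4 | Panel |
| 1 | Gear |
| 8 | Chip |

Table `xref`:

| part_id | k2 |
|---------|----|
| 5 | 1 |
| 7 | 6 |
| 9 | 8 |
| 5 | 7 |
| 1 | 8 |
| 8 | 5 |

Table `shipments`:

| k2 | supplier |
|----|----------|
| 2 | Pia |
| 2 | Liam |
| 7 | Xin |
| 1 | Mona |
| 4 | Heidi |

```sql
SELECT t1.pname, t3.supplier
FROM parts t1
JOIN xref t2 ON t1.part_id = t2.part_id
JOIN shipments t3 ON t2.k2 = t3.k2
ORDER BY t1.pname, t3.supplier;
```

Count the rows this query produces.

Joins associate left-to-right: parts INNER JOIN xref on part_id gives 5 intermediate row(s).
Then INNER JOIN `shipments t3` on k2: keep only rows whose t2.k2 appears in t3.
Result: 2 row(s).

2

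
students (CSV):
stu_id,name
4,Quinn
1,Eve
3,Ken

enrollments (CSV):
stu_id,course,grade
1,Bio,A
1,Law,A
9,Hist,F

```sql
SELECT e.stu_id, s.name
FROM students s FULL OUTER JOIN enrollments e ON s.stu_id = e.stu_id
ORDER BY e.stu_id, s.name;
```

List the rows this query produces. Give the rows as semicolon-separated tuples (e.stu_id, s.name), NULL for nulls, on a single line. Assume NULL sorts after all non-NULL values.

(1, Eve); (1, Eve); (9, NULL); (NULL, Ken); (NULL, Quinn)

FULL OUTER JOIN keeps every row from both sides; unmatched rows get NULL for the other side's columns.
Matching on s.stu_id = e.stu_id.
- s[0] stu_id=4 → no match; kept with NULLs on the e side.
- s[1] stu_id=1 → 2 match(es) in e → 2 row(s).
- s[2] stu_id=3 → no match; kept with NULLs on the e side.
- plus 1 unmatched e row(s), each kept with NULL s columns.
After projecting and ordering:
e.stu_id | s.name
1 | Eve
1 | Eve
9 | NULL
NULL | Ken
NULL | Quinn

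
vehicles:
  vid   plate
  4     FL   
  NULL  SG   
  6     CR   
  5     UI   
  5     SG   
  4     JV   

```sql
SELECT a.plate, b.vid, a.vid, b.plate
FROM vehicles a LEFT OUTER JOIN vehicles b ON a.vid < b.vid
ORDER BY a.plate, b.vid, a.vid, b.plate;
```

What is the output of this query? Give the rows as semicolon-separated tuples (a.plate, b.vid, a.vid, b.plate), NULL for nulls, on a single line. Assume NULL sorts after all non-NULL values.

LEFT JOIN keeps every row from `vehicles a`; unmatched rows get NULL for `vehicles b`'s columns.
Matching on a.vid < b.vid. A NULL in a compared column never satisfies the condition.
- a[0] vid=4 → 3 match(es) in b → 3 row(s).
- a[1] vid=NULL → no match; kept with NULLs on the b side.
- a[2] vid=6 → no match; kept with NULLs on the b side.
- a[3] vid=5 → 1 match(es) in b → 1 row(s).
- a[4] vid=5 → 1 match(es) in b → 1 row(s).
- a[5] vid=4 → 3 match(es) in b → 3 row(s).
After projecting and ordering:
a.plate | b.vid | a.vid | b.plate
CR | NULL | 6 | NULL
FL | 5 | 4 | SG
FL | 5 | 4 | UI
FL | 6 | 4 | CR
JV | 5 | 4 | SG
JV | 5 | 4 | UI
JV | 6 | 4 | CR
SG | 6 | 5 | CR
SG | NULL | NULL | NULL
UI | 6 | 5 | CR

(CR, NULL, 6, NULL); (FL, 5, 4, SG); (FL, 5, 4, UI); (FL, 6, 4, CR); (JV, 5, 4, SG); (JV, 5, 4, UI); (JV, 6, 4, CR); (SG, 6, 5, CR); (SG, NULL, NULL, NULL); (UI, 6, 5, CR)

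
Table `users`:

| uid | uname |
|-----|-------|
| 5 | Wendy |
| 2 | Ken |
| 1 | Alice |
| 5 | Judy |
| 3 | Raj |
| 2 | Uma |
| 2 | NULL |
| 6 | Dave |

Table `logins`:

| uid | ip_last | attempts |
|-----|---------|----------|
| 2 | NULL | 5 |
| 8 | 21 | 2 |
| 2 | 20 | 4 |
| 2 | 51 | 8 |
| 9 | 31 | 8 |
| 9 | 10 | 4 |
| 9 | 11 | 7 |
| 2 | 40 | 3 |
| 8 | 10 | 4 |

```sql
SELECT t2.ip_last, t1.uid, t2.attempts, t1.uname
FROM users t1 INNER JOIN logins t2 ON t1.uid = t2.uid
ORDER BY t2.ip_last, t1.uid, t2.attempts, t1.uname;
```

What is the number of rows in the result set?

12

INNER JOIN keeps only pairs where the ON condition holds.
Matching on t1.uid = t2.uid.
Matched pairs: 12.
Total: 12 rows.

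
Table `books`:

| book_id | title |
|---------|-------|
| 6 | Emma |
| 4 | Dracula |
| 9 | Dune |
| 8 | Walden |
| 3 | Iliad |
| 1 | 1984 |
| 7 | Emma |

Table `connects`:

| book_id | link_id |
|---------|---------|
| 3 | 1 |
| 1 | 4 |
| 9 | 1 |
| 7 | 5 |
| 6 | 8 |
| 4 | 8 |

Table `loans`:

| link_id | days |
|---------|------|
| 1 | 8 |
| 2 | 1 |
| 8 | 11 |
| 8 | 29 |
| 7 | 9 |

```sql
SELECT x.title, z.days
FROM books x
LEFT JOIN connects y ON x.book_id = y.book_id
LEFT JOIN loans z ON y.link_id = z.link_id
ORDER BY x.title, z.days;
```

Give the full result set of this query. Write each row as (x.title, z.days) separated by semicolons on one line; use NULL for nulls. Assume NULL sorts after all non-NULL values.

(1984, NULL); (Dracula, 11); (Dracula, 29); (Dune, 8); (Emma, 11); (Emma, 29); (Emma, NULL); (Iliad, 8); (Walden, NULL)

Evaluate left to right. First `books x LEFT JOIN connects y` on book_id: 7 row(s).
Then LEFT JOIN `loans z` on link_id: each of those 7 rows is kept; rows whose y.link_id has no match in z get NULL for z's columns.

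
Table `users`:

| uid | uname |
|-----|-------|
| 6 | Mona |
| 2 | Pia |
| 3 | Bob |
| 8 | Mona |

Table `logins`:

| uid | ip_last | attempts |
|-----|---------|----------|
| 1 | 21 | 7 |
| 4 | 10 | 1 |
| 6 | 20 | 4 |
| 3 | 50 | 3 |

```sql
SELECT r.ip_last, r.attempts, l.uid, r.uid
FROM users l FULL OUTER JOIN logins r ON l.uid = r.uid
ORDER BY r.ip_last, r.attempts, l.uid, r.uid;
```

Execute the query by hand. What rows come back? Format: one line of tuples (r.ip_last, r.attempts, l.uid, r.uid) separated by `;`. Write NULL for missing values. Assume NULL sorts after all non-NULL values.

FULL OUTER JOIN keeps every row from both sides; unmatched rows get NULL for the other side's columns.
Matching on l.uid = r.uid.
- l[0] uid=6 → 1 match(es) in r → 1 row(s).
- l[1] uid=2 → no match; kept with NULLs on the r side.
- l[2] uid=3 → 1 match(es) in r → 1 row(s).
- l[3] uid=8 → no match; kept with NULLs on the r side.
- 2 row(s) from r found no l partner → padded with NULL.
After projecting and ordering:
r.ip_last | r.attempts | l.uid | r.uid
10 | 1 | NULL | 4
20 | 4 | 6 | 6
21 | 7 | NULL | 1
50 | 3 | 3 | 3
NULL | NULL | 2 | NULL
NULL | NULL | 8 | NULL

(10, 1, NULL, 4); (20, 4, 6, 6); (21, 7, NULL, 1); (50, 3, 3, 3); (NULL, NULL, 2, NULL); (NULL, NULL, 8, NULL)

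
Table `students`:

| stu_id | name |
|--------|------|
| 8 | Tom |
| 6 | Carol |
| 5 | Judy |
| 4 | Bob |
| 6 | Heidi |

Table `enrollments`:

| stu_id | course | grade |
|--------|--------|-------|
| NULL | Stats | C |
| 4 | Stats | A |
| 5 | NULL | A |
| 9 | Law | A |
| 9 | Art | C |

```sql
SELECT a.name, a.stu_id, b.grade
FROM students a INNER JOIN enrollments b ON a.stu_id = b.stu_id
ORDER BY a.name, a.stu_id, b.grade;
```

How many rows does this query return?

2

INNER JOIN keeps only pairs where the ON condition holds.
Matching on a.stu_id = b.stu_id. A NULL in a compared column never satisfies the condition.
Matched pairs: 2.
Total: 2 rows.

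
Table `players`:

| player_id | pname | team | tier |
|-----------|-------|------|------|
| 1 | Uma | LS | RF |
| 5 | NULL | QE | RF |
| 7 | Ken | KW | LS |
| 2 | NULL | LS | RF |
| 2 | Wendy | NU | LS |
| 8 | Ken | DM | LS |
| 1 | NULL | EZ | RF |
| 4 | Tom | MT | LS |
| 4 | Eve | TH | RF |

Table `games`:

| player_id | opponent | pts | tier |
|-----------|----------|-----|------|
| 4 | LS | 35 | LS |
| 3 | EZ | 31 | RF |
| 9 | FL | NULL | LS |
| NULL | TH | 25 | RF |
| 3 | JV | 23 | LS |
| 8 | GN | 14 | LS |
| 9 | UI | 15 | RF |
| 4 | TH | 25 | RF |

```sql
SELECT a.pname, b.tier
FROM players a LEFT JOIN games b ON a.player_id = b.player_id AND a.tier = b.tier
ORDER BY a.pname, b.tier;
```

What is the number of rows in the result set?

9

LEFT JOIN keeps every row from `players`; unmatched rows get NULL for `games`'s columns.
Matching on a.player_id = b.player_id AND a.tier = b.tier. A NULL in a compared column never satisfies the condition.
- a[0] player_id=1, tier=RF → no match; kept with NULLs on the b side.
- a[1] player_id=5, tier=RF → no match; kept with NULLs on the b side.
- a[2] player_id=7, tier=LS → no match; kept with NULLs on the b side.
- a[3] player_id=2, tier=RF → no match; kept with NULLs on the b side.
- a[4] player_id=2, tier=LS → no match; kept with NULLs on the b side.
- a[5] player_id=8, tier=LS → 1 match(es) in b → 1 row(s).
- a[6] player_id=1, tier=RF → no match; kept with NULLs on the b side.
- a[7] player_id=4, tier=LS → 1 match(es) in b → 1 row(s).
- a[8] player_id=4, tier=RF → 1 match(es) in b → 1 row(s).
Total: 3 matched + 6 padded = 9 rows.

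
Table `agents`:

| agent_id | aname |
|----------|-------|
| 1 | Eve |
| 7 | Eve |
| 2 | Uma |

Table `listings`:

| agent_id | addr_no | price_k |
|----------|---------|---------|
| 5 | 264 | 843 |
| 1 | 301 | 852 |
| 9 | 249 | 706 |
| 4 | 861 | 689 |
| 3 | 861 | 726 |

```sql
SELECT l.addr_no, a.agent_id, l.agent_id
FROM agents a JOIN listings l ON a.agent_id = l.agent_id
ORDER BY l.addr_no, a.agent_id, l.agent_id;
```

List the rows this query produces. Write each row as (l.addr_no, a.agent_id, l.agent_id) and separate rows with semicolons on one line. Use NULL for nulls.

(301, 1, 1)

INNER JOIN keeps only pairs where the ON condition holds.
Matching on a.agent_id = l.agent_id.
- a row (agent_id=1): matches 1 l row(s) → 1 output row(s).
- a row (agent_id=7): no match → dropped.
- a row (agent_id=2): no match → dropped.
After projecting and ordering:
l.addr_no | a.agent_id | l.agent_id
301 | 1 | 1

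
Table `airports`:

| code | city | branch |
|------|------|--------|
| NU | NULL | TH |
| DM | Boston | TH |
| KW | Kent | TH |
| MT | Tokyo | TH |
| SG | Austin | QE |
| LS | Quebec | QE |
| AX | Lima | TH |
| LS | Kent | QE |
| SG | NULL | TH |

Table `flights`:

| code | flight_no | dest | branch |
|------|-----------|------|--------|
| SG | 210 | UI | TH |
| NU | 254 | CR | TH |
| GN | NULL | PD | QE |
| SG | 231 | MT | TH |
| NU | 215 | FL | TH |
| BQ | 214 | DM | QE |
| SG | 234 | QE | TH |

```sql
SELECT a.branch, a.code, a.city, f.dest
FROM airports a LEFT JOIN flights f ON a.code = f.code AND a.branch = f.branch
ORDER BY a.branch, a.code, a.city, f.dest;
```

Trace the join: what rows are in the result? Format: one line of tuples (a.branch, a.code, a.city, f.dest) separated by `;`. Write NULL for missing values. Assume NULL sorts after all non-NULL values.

(QE, LS, Kent, NULL); (QE, LS, Quebec, NULL); (QE, SG, Austin, NULL); (TH, AX, Lima, NULL); (TH, DM, Boston, NULL); (TH, KW, Kent, NULL); (TH, MT, Tokyo, NULL); (TH, NU, NULL, CR); (TH, NU, NULL, FL); (TH, SG, NULL, MT); (TH, SG, NULL, QE); (TH, SG, NULL, UI)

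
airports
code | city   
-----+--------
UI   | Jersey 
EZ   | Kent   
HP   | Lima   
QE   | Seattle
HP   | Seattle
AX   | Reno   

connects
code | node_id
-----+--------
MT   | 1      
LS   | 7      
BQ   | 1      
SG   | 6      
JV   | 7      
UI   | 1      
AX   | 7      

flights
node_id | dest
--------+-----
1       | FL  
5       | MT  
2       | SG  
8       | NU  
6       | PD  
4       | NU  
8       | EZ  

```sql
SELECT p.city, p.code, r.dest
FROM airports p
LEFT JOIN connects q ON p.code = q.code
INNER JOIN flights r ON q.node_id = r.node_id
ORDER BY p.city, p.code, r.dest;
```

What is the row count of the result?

Evaluate left to right. First `airports p LEFT JOIN connects q` on code: 6 row(s).
Then INNER JOIN `flights r` on node_id: keep only rows whose q.node_id appears in r.
Result: 1 row(s).

1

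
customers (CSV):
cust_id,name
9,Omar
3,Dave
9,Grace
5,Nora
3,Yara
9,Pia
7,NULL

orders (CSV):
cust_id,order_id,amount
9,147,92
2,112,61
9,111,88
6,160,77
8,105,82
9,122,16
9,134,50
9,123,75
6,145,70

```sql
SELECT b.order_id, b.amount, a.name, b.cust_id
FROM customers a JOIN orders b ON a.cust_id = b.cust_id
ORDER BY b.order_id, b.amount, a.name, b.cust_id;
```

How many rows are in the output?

15

INNER JOIN keeps only pairs where the ON condition holds.
Matching on a.cust_id = b.cust_id.
- a (cust_id=9) pairs with 5 row(s) of b.
- a (cust_id=3) has no partner → excluded.
- a (cust_id=9) pairs with 5 row(s) of b.
- a (cust_id=5) has no partner → excluded.
- a (cust_id=3) has no partner → excluded.
- a (cust_id=9) pairs with 5 row(s) of b.
- a (cust_id=7) has no partner → excluded.
Total: 15 rows.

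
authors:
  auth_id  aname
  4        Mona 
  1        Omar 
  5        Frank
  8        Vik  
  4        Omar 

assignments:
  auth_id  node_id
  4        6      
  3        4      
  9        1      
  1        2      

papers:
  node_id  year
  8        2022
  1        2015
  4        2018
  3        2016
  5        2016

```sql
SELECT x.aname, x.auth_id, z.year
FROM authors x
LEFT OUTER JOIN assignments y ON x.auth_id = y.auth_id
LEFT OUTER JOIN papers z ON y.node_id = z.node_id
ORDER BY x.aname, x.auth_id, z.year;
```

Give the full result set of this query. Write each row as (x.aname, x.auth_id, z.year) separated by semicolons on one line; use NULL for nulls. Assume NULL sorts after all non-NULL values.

(Frank, 5, NULL); (Mona, 4, NULL); (Omar, 1, NULL); (Omar, 4, NULL); (Vik, 8, NULL)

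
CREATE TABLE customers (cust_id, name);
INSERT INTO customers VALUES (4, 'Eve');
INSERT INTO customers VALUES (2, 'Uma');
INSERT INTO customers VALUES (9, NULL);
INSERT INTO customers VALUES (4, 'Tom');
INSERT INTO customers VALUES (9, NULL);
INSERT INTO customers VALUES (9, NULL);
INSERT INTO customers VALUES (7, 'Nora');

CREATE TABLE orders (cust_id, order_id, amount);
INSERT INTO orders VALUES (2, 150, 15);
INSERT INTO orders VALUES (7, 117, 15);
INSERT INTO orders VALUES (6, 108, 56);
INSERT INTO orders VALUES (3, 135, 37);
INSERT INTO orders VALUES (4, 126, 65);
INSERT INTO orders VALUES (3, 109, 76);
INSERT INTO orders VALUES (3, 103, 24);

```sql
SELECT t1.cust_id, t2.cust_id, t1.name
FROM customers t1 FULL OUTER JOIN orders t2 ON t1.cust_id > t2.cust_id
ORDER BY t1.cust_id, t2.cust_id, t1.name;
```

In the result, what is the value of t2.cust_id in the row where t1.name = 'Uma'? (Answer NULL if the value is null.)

FULL OUTER JOIN keeps every row from both sides; unmatched rows get NULL for the other side's columns.
Matching on t1.cust_id > t2.cust_id.
- t1 row (cust_id=4): matches 4 t2 row(s) → 4 output row(s).
- t1 row (cust_id=2): no match → kept, t2 columns NULL.
- t1 row (cust_id=9): matches 7 t2 row(s) → 7 output row(s).
- t1 row (cust_id=4): matches 4 t2 row(s) → 4 output row(s).
- t1 row (cust_id=9): matches 7 t2 row(s) → 7 output row(s).
- t1 row (cust_id=9): matches 7 t2 row(s) → 7 output row(s).
- t1 row (cust_id=7): matches 6 t2 row(s) → 6 output row(s).

NULL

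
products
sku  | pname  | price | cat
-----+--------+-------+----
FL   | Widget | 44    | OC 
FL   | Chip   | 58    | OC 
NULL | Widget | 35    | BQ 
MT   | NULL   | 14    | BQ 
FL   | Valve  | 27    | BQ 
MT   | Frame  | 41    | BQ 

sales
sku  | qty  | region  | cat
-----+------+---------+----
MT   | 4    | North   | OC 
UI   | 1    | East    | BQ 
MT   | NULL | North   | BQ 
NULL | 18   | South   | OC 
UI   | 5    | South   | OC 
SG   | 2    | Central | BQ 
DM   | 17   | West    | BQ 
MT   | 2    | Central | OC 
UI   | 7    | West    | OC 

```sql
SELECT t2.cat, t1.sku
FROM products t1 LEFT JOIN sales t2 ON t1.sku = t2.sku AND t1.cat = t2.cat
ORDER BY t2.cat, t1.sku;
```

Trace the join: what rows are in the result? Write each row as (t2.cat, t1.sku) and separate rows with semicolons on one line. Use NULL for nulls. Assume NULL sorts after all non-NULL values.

(BQ, MT); (BQ, MT); (NULL, FL); (NULL, FL); (NULL, FL); (NULL, NULL)

LEFT JOIN keeps every row from `products`; unmatched rows get NULL for `sales`'s columns.
Matching on t1.sku = t2.sku AND t1.cat = t2.cat. A NULL in a compared column never satisfies the condition.
- t1[0] sku=FL, cat=OC → no match; kept with NULLs on the t2 side.
- t1[1] sku=FL, cat=OC → no match; kept with NULLs on the t2 side.
- t1[2] sku=NULL, cat=BQ → no match; kept with NULLs on the t2 side.
- t1[3] sku=MT, cat=BQ → 1 match(es) in t2 → 1 row(s).
- t1[4] sku=FL, cat=BQ → no match; kept with NULLs on the t2 side.
- t1[5] sku=MT, cat=BQ → 1 match(es) in t2 → 1 row(s).
After projecting and ordering:
t2.cat | t1.sku
BQ | MT
BQ | MT
NULL | FL
NULL | FL
NULL | FL
NULL | NULL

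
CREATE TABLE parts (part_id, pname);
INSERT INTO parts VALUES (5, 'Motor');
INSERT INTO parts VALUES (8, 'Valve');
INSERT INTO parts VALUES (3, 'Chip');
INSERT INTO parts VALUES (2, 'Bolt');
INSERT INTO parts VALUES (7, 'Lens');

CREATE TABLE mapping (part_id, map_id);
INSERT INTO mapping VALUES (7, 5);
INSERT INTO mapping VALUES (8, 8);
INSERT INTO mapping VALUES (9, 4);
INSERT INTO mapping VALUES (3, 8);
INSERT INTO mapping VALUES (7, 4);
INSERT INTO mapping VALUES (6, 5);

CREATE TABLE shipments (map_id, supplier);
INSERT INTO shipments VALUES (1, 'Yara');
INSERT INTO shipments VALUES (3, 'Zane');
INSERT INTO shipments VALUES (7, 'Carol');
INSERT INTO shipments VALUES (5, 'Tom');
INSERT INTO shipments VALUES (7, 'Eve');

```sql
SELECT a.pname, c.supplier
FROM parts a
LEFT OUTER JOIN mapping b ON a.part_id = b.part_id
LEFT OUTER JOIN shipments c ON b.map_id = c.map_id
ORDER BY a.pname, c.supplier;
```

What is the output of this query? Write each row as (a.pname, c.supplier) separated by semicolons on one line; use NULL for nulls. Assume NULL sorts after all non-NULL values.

(Bolt, NULL); (Chip, NULL); (Lens, Tom); (Lens, NULL); (Motor, NULL); (Valve, NULL)

Joins associate left-to-right: parts LEFT JOIN mapping on part_id gives 6 intermediate row(s).
Then LEFT JOIN `shipments c` on map_id: each of those 6 rows is kept; rows whose b.map_id has no match in c get NULL for c's columns.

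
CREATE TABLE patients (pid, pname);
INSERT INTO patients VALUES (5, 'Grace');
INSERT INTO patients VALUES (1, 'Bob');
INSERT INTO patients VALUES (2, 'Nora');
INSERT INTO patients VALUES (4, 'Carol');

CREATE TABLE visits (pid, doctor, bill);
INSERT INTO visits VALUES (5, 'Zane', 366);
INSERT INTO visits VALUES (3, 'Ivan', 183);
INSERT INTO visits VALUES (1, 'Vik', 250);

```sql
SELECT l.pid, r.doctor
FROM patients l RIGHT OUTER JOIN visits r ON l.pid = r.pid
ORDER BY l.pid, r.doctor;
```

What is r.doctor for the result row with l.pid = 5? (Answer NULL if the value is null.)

RIGHT JOIN keeps every row from `visits`; unmatched rows get NULL for `patients`'s columns.
Matching on l.pid = r.pid.
- l[0] pid=5 → 1 match(es) in r → 1 row(s).
- l[1] pid=1 → 1 match(es) in r → 1 row(s).
- l[2] pid=2 → no match.
- l[3] pid=4 → no match.
- 1 r row(s) had no l match → kept, l columns NULL.

Zane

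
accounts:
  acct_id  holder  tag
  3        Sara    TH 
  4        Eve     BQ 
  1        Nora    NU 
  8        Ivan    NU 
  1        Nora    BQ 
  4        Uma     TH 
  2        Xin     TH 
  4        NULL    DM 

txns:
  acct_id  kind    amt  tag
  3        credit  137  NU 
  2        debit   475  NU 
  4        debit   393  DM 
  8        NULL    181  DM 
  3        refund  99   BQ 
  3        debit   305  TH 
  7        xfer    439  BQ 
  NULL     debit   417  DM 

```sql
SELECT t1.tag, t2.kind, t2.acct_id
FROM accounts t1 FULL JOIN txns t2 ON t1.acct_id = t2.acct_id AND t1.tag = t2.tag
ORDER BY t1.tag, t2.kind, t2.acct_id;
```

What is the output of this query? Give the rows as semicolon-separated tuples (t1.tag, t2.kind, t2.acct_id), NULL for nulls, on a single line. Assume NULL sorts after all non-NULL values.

FULL OUTER JOIN keeps every row from both sides; unmatched rows get NULL for the other side's columns.
Matching on t1.acct_id = t2.acct_id AND t1.tag = t2.tag. A NULL in a compared column never satisfies the condition.
- t1 row (acct_id=3, tag=TH): matches 1 t2 row(s) → 1 output row(s).
- t1 row (acct_id=4, tag=BQ): no match → kept, t2 columns NULL.
- t1 row (acct_id=1, tag=NU): no match → kept, t2 columns NULL.
- t1 row (acct_id=8, tag=NU): no match → kept, t2 columns NULL.
- t1 row (acct_id=1, tag=BQ): no match → kept, t2 columns NULL.
- t1 row (acct_id=4, tag=TH): no match → kept, t2 columns NULL.
- t1 row (acct_id=2, tag=TH): no match → kept, t2 columns NULL.
- t1 row (acct_id=4, tag=DM): matches 1 t2 row(s) → 1 output row(s).
- plus 6 unmatched t2 row(s), each kept with NULL t1 columns.

(BQ, NULL, NULL); (BQ, NULL, NULL); (DM, debit, 4); (NU, NULL, NULL); (NU, NULL, NULL); (TH, debit, 3); (TH, NULL, NULL); (TH, NULL, NULL); (NULL, credit, 3); (NULL, debit, 2); (NULL, debit, NULL); (NULL, refund, 3); (NULL, xfer, 7); (NULL, NULL, 8)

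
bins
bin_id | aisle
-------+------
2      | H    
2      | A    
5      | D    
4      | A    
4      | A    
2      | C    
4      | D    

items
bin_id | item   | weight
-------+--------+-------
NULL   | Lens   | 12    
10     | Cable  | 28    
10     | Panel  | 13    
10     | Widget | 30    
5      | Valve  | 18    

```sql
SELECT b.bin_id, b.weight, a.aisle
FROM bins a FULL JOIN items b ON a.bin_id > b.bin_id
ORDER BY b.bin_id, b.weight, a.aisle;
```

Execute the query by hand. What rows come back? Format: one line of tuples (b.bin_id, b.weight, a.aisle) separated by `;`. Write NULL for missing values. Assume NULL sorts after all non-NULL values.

(5, 18, NULL); (10, 13, NULL); (10, 28, NULL); (10, 30, NULL); (NULL, 12, NULL); (NULL, NULL, A); (NULL, NULL, A); (NULL, NULL, A); (NULL, NULL, C); (NULL, NULL, D); (NULL, NULL, D); (NULL, NULL, H)

FULL OUTER JOIN keeps every row from both sides; unmatched rows get NULL for the other side's columns.
Matching on a.bin_id > b.bin_id. A NULL in a compared column never satisfies the condition.
- bin_id=2: no b row matches, row kept with b columns NULL.
- bin_id=2: no b row matches, row kept with b columns NULL.
- bin_id=5: no b row matches, row kept with b columns NULL.
- bin_id=4: no b row matches, row kept with b columns NULL.
- bin_id=4: no b row matches, row kept with b columns NULL.
- bin_id=2: no b row matches, row kept with b columns NULL.
- bin_id=4: no b row matches, row kept with b columns NULL.
- plus 5 unmatched b row(s), each kept with NULL a columns.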